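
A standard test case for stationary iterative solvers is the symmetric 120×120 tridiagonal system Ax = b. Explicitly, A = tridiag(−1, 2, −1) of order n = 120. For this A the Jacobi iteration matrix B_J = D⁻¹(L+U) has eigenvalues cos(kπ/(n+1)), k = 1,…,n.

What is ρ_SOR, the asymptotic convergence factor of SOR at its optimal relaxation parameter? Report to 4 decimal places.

ρ_J = max_k |cos(kπ/121)| = cos(π/121) = 0.9997
root = sin(π/121) = 0.02596  (since 1−cos² = sin²).
Young: ω* = 2/(1+√(1−ρ_J²)) = 2/(1+0.02596) = 2/1.02596 = 1.9494.
ρ(B_{ω*}) = ω*−1 = 0.9494

ρ_SOR = 0.9494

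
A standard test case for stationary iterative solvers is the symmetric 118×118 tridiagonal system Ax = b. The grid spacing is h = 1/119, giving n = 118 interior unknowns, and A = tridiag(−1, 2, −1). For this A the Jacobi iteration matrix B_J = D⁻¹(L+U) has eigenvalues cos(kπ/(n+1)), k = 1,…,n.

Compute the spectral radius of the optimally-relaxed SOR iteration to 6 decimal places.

ρ_SOR = 0.948564

n=118: λ(B_J) = 1 − λ(A)/2 = cos(kπ/119); k=1 gives ρ_J = 0.999652.
1 − cos²(π/119) = sin²(π/119) ⇒ √(1−ρ_J²) = sin(π/119) = 0.0263969.
ω* = 2/(1 + 0.0263969) = 2/1.0263969 = 1.948564.
ρ_SOR = ω* − 1 = 1.948564 − 1 = 0.948564.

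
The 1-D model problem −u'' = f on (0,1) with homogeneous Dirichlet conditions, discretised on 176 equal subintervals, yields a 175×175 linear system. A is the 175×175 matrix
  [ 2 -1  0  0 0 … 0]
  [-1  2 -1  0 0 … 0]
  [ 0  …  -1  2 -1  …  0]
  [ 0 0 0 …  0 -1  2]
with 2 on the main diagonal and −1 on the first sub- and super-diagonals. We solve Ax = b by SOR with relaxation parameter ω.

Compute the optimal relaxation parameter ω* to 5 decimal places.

½·tridiag(1,0,1) at n=175: λ_k = cos(kπ/176); max |λ| at k=1 ⇒ ρ_J = cos(π/176) ≈ 0.99984.
√(1−ρ_J²) simplifies to sin(π/176) = 0.017849.
[ω*] 2 ÷ (1 + 0.017849) = 2 ÷ 1.017849 = 1.96493.
and ρ(B_{ω*}) = 1.96493 − 1 = 0.96493.

ω* = 1.96493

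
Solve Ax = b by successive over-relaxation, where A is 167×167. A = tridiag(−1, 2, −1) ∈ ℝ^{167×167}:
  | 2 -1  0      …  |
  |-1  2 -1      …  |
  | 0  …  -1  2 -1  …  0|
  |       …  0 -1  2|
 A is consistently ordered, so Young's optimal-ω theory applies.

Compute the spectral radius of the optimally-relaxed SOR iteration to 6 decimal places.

ρ_SOR = 0.963289

½·tridiag(1,0,1) at n=167: λ_k = cos(kπ/168); max |λ| at k=1 ⇒ ρ_J = cos(π/168) ≈ 0.999825.
root = sin(π/168) = 0.0186989  (since 1−cos² = sin²).
[ω*] 2 ÷ (1 + 0.0186989) = 2 ÷ 1.0186989 = 1.963289.
and ρ(B_{ω*}) = 1.963289 − 1 = 0.963289.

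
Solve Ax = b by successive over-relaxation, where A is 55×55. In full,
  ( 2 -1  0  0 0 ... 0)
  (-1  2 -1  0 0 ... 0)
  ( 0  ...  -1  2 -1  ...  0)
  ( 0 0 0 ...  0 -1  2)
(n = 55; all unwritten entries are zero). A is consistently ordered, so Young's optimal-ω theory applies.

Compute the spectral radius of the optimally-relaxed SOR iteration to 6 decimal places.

ρ_J = max_k |cos(kπ/56)| = cos(π/56) = 0.998427
1 − cos²(π/56) = sin²(π/56) ⇒ √(1−ρ_J²) = sin(π/56) = 0.0560704.
ω* = 2/(1 + 0.0560704) = 2/1.0560704 = 1.893813.
At ω = 1.893813 every |λ(B_ω)| = ω−1, so ρ_SOR = 0.893813.

ρ_SOR = 0.893813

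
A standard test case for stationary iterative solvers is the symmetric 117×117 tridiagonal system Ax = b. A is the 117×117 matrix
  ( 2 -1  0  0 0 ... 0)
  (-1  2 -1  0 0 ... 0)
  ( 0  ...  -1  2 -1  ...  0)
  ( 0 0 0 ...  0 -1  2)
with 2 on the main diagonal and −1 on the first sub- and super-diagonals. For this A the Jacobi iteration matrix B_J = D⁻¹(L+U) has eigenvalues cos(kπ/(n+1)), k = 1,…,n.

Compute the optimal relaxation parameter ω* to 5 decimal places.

spectrum of D⁻¹(L+U) = {cos(kπ/118) : 1≤k≤117}; ρ_J = cos(π/118) = 0.99965.
root = sin(π/118) = 0.026621  (since 1−cos² = sin²).
So ω* = 2/1.026621 = 1.94814 (Young).
ρ_SOR = ω* − 1 = 1.94814 − 1 = 0.94814.

ω* = 1.94814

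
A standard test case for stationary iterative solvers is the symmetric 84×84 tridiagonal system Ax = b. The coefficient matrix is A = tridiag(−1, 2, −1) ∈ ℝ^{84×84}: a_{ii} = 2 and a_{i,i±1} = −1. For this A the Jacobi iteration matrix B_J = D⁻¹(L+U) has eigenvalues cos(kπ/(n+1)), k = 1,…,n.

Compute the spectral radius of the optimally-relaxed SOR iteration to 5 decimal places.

ρ_SOR = 0.92873

With n=84, ρ(Jacobi) = cos(π/85) = 0.99932.
root = sin(π/85) = 0.036951  (since 1−cos² = sin²).
ω* = 2 / (1 + 0.036951) = 2 / 1.036951 ≈ 1.92873.
Hence ρ(B_{ω*}) = 1.92873 − 1 = 0.92873.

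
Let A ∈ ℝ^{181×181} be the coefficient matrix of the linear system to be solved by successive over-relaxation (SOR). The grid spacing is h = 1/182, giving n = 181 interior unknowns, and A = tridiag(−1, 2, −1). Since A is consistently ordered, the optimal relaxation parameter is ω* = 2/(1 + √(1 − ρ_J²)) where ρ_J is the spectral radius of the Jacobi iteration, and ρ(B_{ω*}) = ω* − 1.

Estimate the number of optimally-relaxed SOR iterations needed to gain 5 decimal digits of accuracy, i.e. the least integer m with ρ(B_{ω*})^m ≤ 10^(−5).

With n=181, ρ(Jacobi) = cos(π/182) = 0.9998510.
root = sin(π/182) = 0.0172606  (since 1−cos² = sin²).
Then 2/(1+√(1−ρ_J²)) = 2/(1+0.0172606); ω* = 2/1.0172606 = 1.9660645.
and ρ(B_{ω*}) = 1.9660645 − 1 = 0.9660645.
m ≥ 5·ln10 / (−ln 0.9660645) = 333.469; smallest integer m = 334.

m = 334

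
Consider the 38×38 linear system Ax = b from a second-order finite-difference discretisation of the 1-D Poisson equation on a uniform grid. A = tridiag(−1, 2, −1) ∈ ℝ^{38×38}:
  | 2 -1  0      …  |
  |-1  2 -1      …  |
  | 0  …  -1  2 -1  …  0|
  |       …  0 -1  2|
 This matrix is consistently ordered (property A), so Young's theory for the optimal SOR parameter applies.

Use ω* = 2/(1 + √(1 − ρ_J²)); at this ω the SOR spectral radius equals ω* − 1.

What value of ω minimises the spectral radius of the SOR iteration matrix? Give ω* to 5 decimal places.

ρ_J = max_k |cos(kπ/39)| = cos(π/39) = 0.99676
√(1 − cos²(π/39)) = sin(π/39) ≈ 0.080467.
[ω*] 2 ÷ (1 + 0.080467) = 2 ÷ 1.080467 = 1.85105.
Hence ρ(B_{ω*}) = 1.85105 − 1 = 0.85105.

ω* = 1.85105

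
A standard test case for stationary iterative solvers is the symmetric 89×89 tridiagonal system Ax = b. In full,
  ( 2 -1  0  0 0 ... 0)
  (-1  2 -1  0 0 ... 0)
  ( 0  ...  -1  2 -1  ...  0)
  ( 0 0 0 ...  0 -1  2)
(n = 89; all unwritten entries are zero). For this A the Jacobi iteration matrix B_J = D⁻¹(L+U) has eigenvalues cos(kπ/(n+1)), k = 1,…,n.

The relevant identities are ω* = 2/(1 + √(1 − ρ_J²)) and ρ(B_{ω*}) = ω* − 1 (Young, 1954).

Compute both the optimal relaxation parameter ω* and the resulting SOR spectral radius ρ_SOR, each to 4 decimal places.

ρ_J = max_k |cos(kπ/90)| = cos(π/90) = 0.9994
√(1−ρ_J²) simplifies to sin(π/90) = 0.03490.
Young: ω* = 2/(1+√(1−ρ_J²)) = 2/(1+0.03490) = 2/1.03490 = 1.9326.
[ρ_SOR] ω* − 1 = 0.9326.

ω* = 1.9326, ρ_SOR = 0.9326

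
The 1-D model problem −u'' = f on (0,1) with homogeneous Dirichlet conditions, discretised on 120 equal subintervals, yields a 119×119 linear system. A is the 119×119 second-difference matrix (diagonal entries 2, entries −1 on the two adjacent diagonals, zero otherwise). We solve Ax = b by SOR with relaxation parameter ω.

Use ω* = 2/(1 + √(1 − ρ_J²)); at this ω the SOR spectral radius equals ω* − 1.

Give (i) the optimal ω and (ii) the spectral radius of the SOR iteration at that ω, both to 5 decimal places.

ω* = 1.94898, ρ_SOR = 0.94898

B_J for the 119×119 system has eigenvalues cos(kπ/120); ρ_J = cos(π/120) = 0.99966.
√(1−ρ_J²) = |sin(π/120)| = 0.026177
ω* = 2/(1+0.026177) = 1.94898
[ρ_SOR] ω* − 1 = 0.94898.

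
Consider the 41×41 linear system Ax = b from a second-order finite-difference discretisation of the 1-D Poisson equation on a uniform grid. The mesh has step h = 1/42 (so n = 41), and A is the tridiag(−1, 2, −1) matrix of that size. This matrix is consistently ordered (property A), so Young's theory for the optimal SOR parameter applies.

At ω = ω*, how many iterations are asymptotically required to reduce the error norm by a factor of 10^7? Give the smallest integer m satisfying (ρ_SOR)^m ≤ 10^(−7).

m = 108

With n=41, ρ(Jacobi) = cos(π/42) = 0.9972038.
1 − cos²(π/42) = sin²(π/42) ⇒ √(1−ρ_J²) = sin(π/42) = 0.0747301.
Then 2/(1+√(1−ρ_J²)) = 2/(1+0.0747301); ω* = 2/1.0747301 = 1.8609323.
At ω = 1.8609323 every |λ(B_ω)| = ω−1, so ρ_SOR = 0.8609323.
ρ_SOR^m ≤ 10^(−7) ⇔ m ≥ 7·ln10/(−ln 0.8609323) = 16.1181/0.149739 = 107.641; m = ⌈107.641⌉ = 108.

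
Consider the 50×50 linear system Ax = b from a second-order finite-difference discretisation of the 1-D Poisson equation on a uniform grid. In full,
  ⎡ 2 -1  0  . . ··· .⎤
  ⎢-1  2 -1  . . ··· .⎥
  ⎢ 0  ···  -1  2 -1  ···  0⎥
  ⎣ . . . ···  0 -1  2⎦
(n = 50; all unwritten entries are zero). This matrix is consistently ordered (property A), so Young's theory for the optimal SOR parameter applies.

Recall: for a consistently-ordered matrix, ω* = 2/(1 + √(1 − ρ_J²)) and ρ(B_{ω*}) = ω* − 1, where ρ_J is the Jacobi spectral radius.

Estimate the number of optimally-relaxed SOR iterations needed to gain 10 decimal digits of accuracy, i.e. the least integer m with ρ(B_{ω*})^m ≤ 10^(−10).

½·tridiag(1,0,1) at n=50: λ_k = cos(kπ/51); max |λ| at k=1 ⇒ ρ_J = cos(π/51) ≈ 0.9981033.
√(1−ρ_J²) simplifies to sin(π/51) = 0.0615609.
Then 2/(1+√(1−ρ_J²)) = 2/(1+0.0615609); ω* = 2/1.0615609 = 1.8840181.
ρ(B_{ω*}) = ω*−1 = 0.8840181
10·ln10 = 23.0259; −ln(0.8840181) = 0.123278; m = ⌈23.0259/0.123278⌉ = ⌈186.780⌉ = 187.

m = 187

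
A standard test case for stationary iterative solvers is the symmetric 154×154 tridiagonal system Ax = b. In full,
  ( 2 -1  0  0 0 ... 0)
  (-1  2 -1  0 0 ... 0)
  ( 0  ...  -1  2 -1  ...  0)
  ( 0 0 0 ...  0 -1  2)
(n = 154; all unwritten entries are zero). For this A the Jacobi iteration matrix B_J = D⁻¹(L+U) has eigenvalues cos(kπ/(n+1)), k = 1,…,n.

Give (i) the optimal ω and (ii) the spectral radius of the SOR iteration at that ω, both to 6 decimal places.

ω* = 1.960271, ρ_SOR = 0.960271

With n=154, ρ(Jacobi) = cos(π/155) = 0.999795.
√(1 − cos²(π/155)) = sin(π/155) ≈ 0.0202670.
ω* = 2 / (1 + 0.0202670) = 2 / 1.0202670 ≈ 1.960271.
ρ_SOR = ω* − 1 ≈ 0.960271.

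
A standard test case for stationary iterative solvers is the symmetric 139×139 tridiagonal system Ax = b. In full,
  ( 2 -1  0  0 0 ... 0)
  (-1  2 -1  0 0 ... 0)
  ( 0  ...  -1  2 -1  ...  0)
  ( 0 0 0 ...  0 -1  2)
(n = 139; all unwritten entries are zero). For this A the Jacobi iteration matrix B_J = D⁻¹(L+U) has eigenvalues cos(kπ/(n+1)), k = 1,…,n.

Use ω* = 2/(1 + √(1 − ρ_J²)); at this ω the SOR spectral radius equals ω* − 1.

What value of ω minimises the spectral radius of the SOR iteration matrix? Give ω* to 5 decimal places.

[ρ_J] n=139: ρ(B_J) = cos(π/(n+1)) = cos(π/140) = 0.99975.
√(1 − cos²(π/140)) = sin(π/140) ≈ 0.022438.
ω* = 2/(1 + 0.022438) = 2/1.022438 = 1.95611.
Hence ρ(B_{ω*}) = 1.95611 − 1 = 0.95611.

ω* = 1.95611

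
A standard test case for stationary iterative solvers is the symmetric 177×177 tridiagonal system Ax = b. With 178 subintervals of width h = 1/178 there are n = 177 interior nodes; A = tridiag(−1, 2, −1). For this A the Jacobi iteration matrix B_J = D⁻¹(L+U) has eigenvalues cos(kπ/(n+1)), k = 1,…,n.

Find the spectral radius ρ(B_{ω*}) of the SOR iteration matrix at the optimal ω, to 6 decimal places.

ρ_SOR = 0.965315

B_J for the 177×177 system has eigenvalues cos(kπ/178); ρ_J = cos(π/178) = 0.999844.
√(1 − cos²(π/178)) = sin(π/178) ≈ 0.0176485.
ω* = 2/(1 + 0.0176485) = 2/1.0176485 = 1.965315.
and ρ(B_{ω*}) = 1.965315 − 1 = 0.965315.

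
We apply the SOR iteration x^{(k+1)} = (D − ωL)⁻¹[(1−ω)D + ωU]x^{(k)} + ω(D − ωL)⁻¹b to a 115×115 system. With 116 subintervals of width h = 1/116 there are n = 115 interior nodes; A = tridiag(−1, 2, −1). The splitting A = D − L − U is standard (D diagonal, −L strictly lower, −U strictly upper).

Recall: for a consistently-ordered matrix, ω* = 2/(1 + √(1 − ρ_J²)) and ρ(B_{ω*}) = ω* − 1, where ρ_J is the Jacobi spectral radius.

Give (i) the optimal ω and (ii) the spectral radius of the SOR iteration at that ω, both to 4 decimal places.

ω* = 1.9473, ρ_SOR = 0.9473

spectrum of D⁻¹(L+U) = {cos(kπ/116) : 1≤k≤115}; ρ_J = cos(π/116) = 0.9996.
√(1−ρ_J²) simplifies to sin(π/116) = 0.02708.
ω* = 2/(1+0.02708) = 1.9473
ρ_SOR = ω* − 1 ≈ 0.9473.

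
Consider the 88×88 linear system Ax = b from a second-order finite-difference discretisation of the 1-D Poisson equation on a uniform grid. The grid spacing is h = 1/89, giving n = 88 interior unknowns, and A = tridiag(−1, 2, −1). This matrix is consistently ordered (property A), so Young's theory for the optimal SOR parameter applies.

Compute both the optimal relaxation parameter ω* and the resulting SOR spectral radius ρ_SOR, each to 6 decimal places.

B_J for the 88×88 system has eigenvalues cos(kπ/89); ρ_J = cos(π/89) = 0.999377.
√(1 − cos²(π/89)) = sin(π/89) ≈ 0.0352915.
ω* = 2/(1+0.0352915) = 1.931823
Hence ρ(B_{ω*}) = 1.931823 − 1 = 0.931823.

ω* = 1.931823, ρ_SOR = 0.931823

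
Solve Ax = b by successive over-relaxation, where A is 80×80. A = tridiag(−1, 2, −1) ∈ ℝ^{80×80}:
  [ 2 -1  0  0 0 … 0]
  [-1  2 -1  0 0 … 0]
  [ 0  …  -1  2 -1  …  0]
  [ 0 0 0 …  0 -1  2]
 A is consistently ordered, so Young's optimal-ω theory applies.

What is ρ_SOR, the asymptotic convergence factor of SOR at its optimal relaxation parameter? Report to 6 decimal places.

ρ_SOR = 0.925344

B_J for the 80×80 system has eigenvalues cos(kπ/81); ρ_J = cos(π/81) = 0.999248.
√(1−ρ_J²) simplifies to sin(π/81) = 0.0387754.
ω* = 2/(1+0.0387754) = 1.925344
Hence ρ(B_{ω*}) = 1.925344 − 1 = 0.925344.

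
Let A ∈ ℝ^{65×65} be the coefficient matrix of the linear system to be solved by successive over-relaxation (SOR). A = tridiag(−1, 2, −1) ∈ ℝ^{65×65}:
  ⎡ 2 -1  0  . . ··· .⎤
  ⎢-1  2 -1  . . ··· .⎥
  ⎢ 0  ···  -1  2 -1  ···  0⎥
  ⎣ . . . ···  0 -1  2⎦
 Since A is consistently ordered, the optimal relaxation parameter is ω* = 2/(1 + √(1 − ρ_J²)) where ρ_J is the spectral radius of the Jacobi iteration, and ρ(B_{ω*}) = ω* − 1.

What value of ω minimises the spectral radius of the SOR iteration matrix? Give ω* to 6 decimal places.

ω* = 1.909159

ρ_J = max_k |cos(kπ/66)| = cos(π/66) = 0.998867
1 − cos²(π/66) = sin²(π/66) ⇒ √(1−ρ_J²) = sin(π/66) = 0.0475819.
Then 2/(1+√(1−ρ_J²)) = 2/(1+0.0475819); ω* = 2/1.0475819 = 1.909159.
At ω = 1.909159 every |λ(B_ω)| = ω−1, so ρ_SOR = 0.909159.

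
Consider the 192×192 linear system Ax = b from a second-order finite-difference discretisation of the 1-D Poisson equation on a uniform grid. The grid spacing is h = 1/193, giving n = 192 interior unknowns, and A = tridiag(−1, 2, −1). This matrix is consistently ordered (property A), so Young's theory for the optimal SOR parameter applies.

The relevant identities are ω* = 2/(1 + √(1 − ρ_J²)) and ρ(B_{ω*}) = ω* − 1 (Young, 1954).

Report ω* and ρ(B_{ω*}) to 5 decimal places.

ω* = 1.96797, ρ_SOR = 0.96797

ρ_J = max_k |cos(kπ/193)| = cos(π/193) = 0.99987
√(1 − cos²(π/193)) = sin(π/193) ≈ 0.016277.
Then 2/(1+√(1−ρ_J²)) = 2/(1+0.016277); ω* = 2/1.016277 = 1.96797.
ρ(B_{ω*}) = ω*−1 = 0.96797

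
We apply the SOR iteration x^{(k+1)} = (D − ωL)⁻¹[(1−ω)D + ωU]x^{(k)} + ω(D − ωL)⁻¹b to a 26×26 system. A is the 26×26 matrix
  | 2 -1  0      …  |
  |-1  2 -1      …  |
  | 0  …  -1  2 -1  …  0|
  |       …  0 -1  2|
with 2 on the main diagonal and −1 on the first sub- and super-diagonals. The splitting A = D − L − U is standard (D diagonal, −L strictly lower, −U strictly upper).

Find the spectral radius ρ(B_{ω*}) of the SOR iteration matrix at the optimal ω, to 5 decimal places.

ρ_SOR = 0.79197

spectrum of D⁻¹(L+U) = {cos(kπ/27) : 1≤k≤26}; ρ_J = cos(π/27) = 0.99324.
√(1−ρ_J²) = |sin(π/27)| = 0.116093
Young: ω* = 2/(1+√(1−ρ_J²)) = 2/(1+0.116093) = 2/1.116093 = 1.79197.
ρ_SOR = ω* − 1 = 1.79197 − 1 = 0.79197.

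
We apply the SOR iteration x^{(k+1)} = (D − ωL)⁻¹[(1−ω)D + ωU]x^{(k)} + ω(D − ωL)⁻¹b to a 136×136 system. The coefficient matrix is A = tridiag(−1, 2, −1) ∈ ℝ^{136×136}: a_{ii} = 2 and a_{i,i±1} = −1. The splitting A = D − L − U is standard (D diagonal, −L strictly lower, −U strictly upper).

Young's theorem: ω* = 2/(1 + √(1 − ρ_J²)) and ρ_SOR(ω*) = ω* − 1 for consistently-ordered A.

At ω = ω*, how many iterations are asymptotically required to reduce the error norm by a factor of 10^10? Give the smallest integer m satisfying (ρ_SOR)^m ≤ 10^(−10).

m = 503

B_J for the 136×136 system has eigenvalues cos(kπ/137); ρ_J = cos(π/137) = 0.9997371.
√(1−ρ_J²) = |sin(π/137)| = 0.0229293
[ω*] 2 ÷ (1 + 0.0229293) = 2 ÷ 1.0229293 = 1.9551693.
ρ(B_{ω*}) = ω*−1 = 0.9551693
Need (0.9551693)^m ≤ 10^(−10): m ≥ 10·ln10/|ln 0.9551693| = 23.0259/0.0458667 = 502.018 ⇒ m = 503.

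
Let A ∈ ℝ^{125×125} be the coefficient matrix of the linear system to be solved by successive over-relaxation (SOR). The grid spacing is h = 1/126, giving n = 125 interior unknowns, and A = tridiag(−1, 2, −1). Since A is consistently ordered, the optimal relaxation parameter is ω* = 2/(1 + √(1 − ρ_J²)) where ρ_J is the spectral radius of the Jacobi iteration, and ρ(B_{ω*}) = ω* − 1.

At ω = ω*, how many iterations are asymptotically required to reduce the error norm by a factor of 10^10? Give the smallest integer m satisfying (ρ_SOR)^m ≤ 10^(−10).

spectrum of D⁻¹(L+U) = {cos(kπ/126) : 1≤k≤125}; ρ_J = cos(π/126) = 0.9996892.
1 − cos²(π/126) = sin²(π/126) ⇒ √(1−ρ_J²) = sin(π/126) = 0.0249307.
ω* = 2 / (1 + 0.0249307) = 2 / 1.0249307 ≈ 1.9513514.
[ρ_SOR] ω* − 1 = 0.9513514.
10·ln10 = 23.0259; −ln(0.9513514) = 0.0498718; m = ⌈23.0259/0.0498718⌉ = ⌈461.702⌉ = 462.

m = 462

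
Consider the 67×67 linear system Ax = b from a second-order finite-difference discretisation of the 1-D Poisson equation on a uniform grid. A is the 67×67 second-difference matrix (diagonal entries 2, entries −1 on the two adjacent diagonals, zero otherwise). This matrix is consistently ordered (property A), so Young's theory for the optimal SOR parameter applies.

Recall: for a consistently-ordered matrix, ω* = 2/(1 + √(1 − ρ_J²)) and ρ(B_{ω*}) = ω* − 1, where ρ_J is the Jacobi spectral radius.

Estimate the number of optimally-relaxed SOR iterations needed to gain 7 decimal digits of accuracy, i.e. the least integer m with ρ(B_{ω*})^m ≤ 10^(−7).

m = 175

B_J for the 67×67 system has eigenvalues cos(kπ/68); ρ_J = cos(π/68) = 0.9989330.
root = sin(π/68) = 0.0461835  (since 1−cos² = sin²).
So ω* = 2/1.0461835 = 1.9117105 (Young).
and ρ(B_{ω*}) = 1.9117105 − 1 = 0.9117105.
(0.9117105)^m ≤ 10^{−7}  ⇒  m·ln(0.9117105) ≤ −7·ln10  ⇒  m ≥ 174.376  ⇒  m = 175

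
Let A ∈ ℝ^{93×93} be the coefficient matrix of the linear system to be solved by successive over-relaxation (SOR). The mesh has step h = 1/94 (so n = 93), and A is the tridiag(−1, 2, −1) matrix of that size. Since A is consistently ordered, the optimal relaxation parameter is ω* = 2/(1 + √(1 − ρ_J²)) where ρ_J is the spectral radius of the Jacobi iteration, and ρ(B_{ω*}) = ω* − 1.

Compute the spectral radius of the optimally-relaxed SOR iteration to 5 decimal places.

[ρ_J] n=93: ρ(B_J) = cos(π/(n+1)) = cos(π/94) = 0.99944.
√(1 − cos²(π/94)) = sin(π/94) ≈ 0.033415.
ω* = 2/(1+0.033415) = 1.93533
ρ_SOR = ω* − 1 = 1.93533 − 1 = 0.93533.

ρ_SOR = 0.93533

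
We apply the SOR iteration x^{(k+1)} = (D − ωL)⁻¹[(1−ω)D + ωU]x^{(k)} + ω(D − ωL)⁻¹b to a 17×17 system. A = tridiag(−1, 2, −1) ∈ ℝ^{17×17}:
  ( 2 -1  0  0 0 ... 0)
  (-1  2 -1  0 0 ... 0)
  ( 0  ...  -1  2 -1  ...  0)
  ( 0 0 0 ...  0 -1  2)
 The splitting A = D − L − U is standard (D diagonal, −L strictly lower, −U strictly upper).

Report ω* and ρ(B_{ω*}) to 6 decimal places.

n=17: λ(B_J) = 1 − λ(A)/2 = cos(kπ/18); k=1 gives ρ_J = 0.984808.
√(1 − cos²(π/18)) = sin(π/18) ≈ 0.1736482.
Young: ω* = 2/(1+√(1−ρ_J²)) = 2/(1+0.1736482) = 2/1.1736482 = 1.704088.
ρ_SOR = ω* − 1 = 1.704088 − 1 = 0.704088.

ω* = 1.704088, ρ_SOR = 0.704088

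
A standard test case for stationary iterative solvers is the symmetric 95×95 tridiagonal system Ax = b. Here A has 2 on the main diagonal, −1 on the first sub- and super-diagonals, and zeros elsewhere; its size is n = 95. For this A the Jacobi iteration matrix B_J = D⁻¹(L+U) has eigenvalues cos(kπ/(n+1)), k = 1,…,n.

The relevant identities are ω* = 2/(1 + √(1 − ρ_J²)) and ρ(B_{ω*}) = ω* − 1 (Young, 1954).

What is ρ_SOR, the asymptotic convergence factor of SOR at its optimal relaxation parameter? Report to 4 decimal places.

n=95: λ(B_J) = 1 − λ(A)/2 = cos(kπ/96); k=1 gives ρ_J = 0.9995.
√(1−ρ_J²) simplifies to sin(π/96) = 0.03272.
ω* = 2/(1 + 0.03272) = 2/1.03272 = 1.9366.
ρ_SOR = ω* − 1 = 1.9366 − 1 = 0.9366.

ρ_SOR = 0.9366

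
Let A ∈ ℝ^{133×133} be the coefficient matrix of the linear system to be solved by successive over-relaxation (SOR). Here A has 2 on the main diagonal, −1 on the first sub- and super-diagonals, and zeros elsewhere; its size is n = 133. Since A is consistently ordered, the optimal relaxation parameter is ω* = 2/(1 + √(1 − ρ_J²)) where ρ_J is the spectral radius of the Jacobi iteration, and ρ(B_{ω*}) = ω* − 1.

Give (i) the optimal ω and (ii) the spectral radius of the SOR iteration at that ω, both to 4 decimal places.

With n=133, ρ(Jacobi) = cos(π/134) = 0.9997.
1 − cos²(π/134) = sin²(π/134) ⇒ √(1−ρ_J²) = sin(π/134) = 0.02344.
ω* = 2 / (1 + 0.02344) = 2 / 1.02344 ≈ 1.9542.
ρ(B_{ω*}) = ω*−1 = 0.9542

ω* = 1.9542, ρ_SOR = 0.9542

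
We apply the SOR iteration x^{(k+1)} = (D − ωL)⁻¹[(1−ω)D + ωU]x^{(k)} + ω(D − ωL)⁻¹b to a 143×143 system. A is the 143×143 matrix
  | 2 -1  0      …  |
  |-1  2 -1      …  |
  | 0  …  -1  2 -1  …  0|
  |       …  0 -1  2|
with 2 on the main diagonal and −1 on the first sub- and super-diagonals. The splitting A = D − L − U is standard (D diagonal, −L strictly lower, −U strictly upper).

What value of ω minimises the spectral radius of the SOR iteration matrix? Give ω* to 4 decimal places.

ω* = 1.9573

[ρ_J] n=143: ρ(B_J) = cos(π/(n+1)) = cos(π/144) = 0.9998.
1 − cos²(π/144) = sin²(π/144) ⇒ √(1−ρ_J²) = sin(π/144) = 0.02181.
[ω*] 2 ÷ (1 + 0.02181) = 2 ÷ 1.02181 = 1.9573.
[ρ_SOR] ω* − 1 = 0.9573.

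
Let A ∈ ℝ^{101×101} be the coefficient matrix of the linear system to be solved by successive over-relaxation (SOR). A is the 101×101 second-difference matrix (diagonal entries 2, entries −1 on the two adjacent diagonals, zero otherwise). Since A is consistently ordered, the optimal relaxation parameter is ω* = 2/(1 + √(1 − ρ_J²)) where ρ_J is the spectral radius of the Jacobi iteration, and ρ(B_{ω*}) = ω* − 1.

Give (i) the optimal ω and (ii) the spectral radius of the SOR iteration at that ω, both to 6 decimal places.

ρ_J = max_k |cos(kπ/102)| = cos(π/102) = 0.999526
1 − cos²(π/102) = sin²(π/102) ⇒ √(1−ρ_J²) = sin(π/102) = 0.0307951.
Young: ω* = 2/(1+√(1−ρ_J²)) = 2/(1+0.0307951) = 2/1.0307951 = 1.940250.
ρ_SOR = ω* − 1 = 1.940250 − 1 = 0.940250.

ω* = 1.940250, ρ_SOR = 0.940250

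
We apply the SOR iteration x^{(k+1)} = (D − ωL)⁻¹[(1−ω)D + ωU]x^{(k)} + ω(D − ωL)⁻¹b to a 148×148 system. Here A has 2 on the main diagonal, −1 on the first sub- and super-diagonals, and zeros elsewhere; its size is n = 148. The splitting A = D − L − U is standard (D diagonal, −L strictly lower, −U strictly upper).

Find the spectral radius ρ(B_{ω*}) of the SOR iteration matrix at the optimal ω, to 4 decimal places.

n=148: λ(B_J) = 1 − λ(A)/2 = cos(kπ/149); k=1 gives ρ_J = 0.9998.
√(1−ρ_J²) simplifies to sin(π/149) = 0.02108.
ω* = 2/(1 + 0.02108) = 2/1.02108 = 1.9587.
[ρ_SOR] ω* − 1 = 0.9587.

ρ_SOR = 0.9587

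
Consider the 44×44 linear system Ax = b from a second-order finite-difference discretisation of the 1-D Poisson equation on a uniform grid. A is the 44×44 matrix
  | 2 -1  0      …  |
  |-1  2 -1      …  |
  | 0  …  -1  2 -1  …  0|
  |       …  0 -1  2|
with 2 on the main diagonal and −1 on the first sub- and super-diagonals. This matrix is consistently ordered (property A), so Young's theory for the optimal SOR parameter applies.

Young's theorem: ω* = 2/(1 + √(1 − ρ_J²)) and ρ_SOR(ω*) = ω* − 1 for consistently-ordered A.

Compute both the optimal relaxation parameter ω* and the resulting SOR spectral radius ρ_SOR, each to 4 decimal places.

n=44: λ(B_J) = 1 − λ(A)/2 = cos(kπ/45); k=1 gives ρ_J = 0.9976.
√(1 − cos²(π/45)) = sin(π/45) ≈ 0.06976.
ω* = 2/(1+0.06976) = 1.8696
[ρ_SOR] ω* − 1 = 0.8696.

ω* = 1.8696, ρ_SOR = 0.8696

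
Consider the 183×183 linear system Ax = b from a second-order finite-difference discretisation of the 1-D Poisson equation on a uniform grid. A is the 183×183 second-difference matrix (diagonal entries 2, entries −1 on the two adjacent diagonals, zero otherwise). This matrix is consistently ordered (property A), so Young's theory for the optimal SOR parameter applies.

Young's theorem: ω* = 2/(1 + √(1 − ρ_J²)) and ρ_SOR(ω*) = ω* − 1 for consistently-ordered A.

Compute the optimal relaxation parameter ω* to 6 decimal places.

ω* = 1.966427

[ρ_J] n=183: ρ(B_J) = cos(π/(n+1)) = cos(π/184) = 0.999854.
1 − cos²(π/184) = sin²(π/184) ⇒ √(1−ρ_J²) = sin(π/184) = 0.0170730.
Then 2/(1+√(1−ρ_J²)) = 2/(1+0.0170730); ω* = 2/1.0170730 = 1.966427.
ρ_SOR = ω* − 1 = 1.966427 − 1 = 0.966427.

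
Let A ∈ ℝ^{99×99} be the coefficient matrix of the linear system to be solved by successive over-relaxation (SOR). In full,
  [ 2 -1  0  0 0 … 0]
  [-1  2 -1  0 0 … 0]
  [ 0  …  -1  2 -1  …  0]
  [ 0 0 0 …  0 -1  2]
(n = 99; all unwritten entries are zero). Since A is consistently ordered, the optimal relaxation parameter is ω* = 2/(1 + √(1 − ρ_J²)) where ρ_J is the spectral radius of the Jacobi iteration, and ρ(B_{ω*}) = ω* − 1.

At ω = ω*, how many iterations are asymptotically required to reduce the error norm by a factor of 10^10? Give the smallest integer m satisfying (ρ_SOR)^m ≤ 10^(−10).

spectrum of D⁻¹(L+U) = {cos(kπ/100) : 1≤k≤99}; ρ_J = cos(π/100) = 0.9995066.
√(1−ρ_J²) = |sin(π/100)| = 0.0314108
So ω* = 2/1.0314108 = 1.9390916 (Young).
At ω = 1.9390916 every |λ(B_ω)| = ω−1, so ρ_SOR = 0.9390916.
Need (0.9390916)^m ≤ 10^(−10): m ≥ 10·ln10/|ln 0.9390916| = 23.0259/0.0628423 = 366.408 ⇒ m = 367.

m = 367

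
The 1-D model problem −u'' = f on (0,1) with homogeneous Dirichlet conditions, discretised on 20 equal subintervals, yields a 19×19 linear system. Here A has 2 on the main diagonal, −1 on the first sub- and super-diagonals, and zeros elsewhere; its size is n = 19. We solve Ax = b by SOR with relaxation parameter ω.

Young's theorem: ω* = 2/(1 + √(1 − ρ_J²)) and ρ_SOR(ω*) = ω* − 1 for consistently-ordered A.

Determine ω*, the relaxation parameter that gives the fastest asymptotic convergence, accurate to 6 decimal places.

[ρ_J] n=19: ρ(B_J) = cos(π/(n+1)) = cos(π/20) = 0.987688.
√(1−ρ_J²) simplifies to sin(π/20) = 0.1564345.
ω* = 2/(1 + 0.1564345) = 2/1.1564345 = 1.729454.
ρ(B_{ω*}) = ω*−1 = 0.729454

ω* = 1.729454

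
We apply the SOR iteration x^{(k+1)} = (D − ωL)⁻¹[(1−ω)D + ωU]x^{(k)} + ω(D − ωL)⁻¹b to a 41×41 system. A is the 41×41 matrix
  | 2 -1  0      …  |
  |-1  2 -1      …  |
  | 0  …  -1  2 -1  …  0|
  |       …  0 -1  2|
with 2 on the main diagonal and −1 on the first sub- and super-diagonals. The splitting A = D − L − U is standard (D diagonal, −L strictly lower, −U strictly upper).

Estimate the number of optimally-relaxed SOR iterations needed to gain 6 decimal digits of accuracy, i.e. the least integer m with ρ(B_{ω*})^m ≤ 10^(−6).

m = 93

[ρ_J] n=41: ρ(B_J) = cos(π/(n+1)) = cos(π/42) = 0.9972038.
√(1−ρ_J²) simplifies to sin(π/42) = 0.0747301.
ω* = 2/(1 + 0.0747301) = 2/1.0747301 = 1.8609323.
and ρ(B_{ω*}) = 1.8609323 − 1 = 0.8609323.
ρ_SOR^m ≤ 10^(−6) ⇔ m ≥ 6·ln10/(−ln 0.8609323) = 13.8155/0.149739 = 92.264; m = ⌈92.264⌉ = 93.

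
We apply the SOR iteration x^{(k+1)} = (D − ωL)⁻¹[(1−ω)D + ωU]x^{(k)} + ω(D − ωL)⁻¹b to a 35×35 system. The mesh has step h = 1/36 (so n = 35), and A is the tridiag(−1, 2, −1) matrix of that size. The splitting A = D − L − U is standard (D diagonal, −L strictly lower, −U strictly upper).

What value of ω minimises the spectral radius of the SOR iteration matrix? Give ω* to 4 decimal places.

B_J for the 35×35 system has eigenvalues cos(kπ/36); ρ_J = cos(π/36) = 0.9962.
√(1−ρ_J²) simplifies to sin(π/36) = 0.08716.
ω* = 2 / (1 + 0.08716) = 2 / 1.08716 ≈ 1.8397.
Hence ρ(B_{ω*}) = 1.8397 − 1 = 0.8397.

ω* = 1.8397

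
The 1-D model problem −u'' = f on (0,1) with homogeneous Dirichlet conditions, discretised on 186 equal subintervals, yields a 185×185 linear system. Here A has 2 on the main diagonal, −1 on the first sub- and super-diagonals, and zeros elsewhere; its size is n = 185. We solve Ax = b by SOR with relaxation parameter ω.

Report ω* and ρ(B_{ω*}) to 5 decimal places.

ω* = 1.96678, ρ_SOR = 0.96678

ρ_J = max_k |cos(kπ/186)| = cos(π/186) = 0.99986
√(1 − cos²(π/186)) = sin(π/186) ≈ 0.016889.
Then 2/(1+√(1−ρ_J²)) = 2/(1+0.016889); ω* = 2/1.016889 = 1.96678.
and ρ(B_{ω*}) = 1.96678 − 1 = 0.96678.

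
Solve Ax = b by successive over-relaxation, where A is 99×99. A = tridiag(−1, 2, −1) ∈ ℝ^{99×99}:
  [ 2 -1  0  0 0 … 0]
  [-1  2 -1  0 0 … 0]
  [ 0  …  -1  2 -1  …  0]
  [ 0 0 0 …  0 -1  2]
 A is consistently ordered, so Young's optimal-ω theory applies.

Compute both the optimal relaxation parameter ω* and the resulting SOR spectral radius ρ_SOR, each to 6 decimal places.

ω* = 1.939092, ρ_SOR = 0.939092

½·tridiag(1,0,1) at n=99: λ_k = cos(kπ/100); max |λ| at k=1 ⇒ ρ_J = cos(π/100) ≈ 0.999507.
√(1−ρ_J²) = |sin(π/100)| = 0.0314108
Then 2/(1+√(1−ρ_J²)) = 2/(1+0.0314108); ω* = 2/1.0314108 = 1.939092.
[ρ_SOR] ω* − 1 = 0.939092.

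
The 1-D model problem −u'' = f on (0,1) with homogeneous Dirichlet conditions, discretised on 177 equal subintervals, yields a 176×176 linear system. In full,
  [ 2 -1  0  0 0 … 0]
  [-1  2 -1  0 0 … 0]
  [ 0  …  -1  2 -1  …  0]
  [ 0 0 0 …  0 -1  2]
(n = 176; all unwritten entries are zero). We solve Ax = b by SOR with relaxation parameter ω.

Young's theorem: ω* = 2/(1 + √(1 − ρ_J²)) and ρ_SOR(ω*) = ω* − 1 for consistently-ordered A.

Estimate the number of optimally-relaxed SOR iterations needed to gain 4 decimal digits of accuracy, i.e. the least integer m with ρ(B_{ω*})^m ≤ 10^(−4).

m = 260

With n=176, ρ(Jacobi) = cos(π/177) = 0.9998425.
√(1−ρ_J²) = |sin(π/177)| = 0.0177482
ω* = 2/(1+0.0177482) = 1.9651226
At ω = 1.9651226 every |λ(B_ω)| = ω−1, so ρ_SOR = 0.9651226.
ρ_SOR^m ≤ 10^(−4) ⇔ m ≥ 4·ln10/(−ln 0.9651226) = 9.21034/0.0355001 = 259.445; m = ⌈259.445⌉ = 260.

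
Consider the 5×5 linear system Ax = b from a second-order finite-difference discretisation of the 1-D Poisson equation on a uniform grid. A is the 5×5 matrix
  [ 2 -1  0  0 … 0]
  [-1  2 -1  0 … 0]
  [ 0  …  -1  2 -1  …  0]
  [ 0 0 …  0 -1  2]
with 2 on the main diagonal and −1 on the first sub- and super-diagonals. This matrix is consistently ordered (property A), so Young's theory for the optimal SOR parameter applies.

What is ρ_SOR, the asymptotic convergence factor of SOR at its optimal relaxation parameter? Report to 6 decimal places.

ρ_SOR = 0.333333

n=5: λ(B_J) = 1 − λ(A)/2 = cos(kπ/6); k=1 gives ρ_J = 0.866025.
root = sin(π/6) = 0.5000000  (since 1−cos² = sin²).
Young: ω* = 2/(1+√(1−ρ_J²)) = 2/(1+0.5000000) = 2/1.5000000 = 1.333333.
ρ(B_{ω*}) = ω*−1 = 0.333333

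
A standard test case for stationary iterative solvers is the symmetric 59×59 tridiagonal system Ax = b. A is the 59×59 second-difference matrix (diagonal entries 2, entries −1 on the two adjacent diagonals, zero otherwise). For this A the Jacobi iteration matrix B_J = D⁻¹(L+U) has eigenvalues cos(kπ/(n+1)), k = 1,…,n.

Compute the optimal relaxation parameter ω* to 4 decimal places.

With n=59, ρ(Jacobi) = cos(π/60) = 0.9986.
√(1−ρ_J²) = |sin(π/60)| = 0.05234
ω* = 2 / (1 + 0.05234) = 2 / 1.05234 ≈ 1.9005.
ρ_SOR = ω* − 1 ≈ 0.9005.

ω* = 1.9005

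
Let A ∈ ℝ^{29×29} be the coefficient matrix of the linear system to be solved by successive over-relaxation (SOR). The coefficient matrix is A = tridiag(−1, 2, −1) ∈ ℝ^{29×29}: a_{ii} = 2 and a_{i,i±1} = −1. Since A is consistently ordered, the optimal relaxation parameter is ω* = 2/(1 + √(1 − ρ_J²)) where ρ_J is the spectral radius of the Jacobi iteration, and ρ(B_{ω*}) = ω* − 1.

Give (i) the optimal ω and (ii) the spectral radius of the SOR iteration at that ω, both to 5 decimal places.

spectrum of D⁻¹(L+U) = {cos(kπ/30) : 1≤k≤29}; ρ_J = cos(π/30) = 0.99452.
1 − cos²(π/30) = sin²(π/30) ⇒ √(1−ρ_J²) = sin(π/30) = 0.104528.
Young: ω* = 2/(1+√(1−ρ_J²)) = 2/(1+0.104528) = 2/1.104528 = 1.81073.
and ρ(B_{ω*}) = 1.81073 − 1 = 0.81073.

ω* = 1.81073, ρ_SOR = 0.81073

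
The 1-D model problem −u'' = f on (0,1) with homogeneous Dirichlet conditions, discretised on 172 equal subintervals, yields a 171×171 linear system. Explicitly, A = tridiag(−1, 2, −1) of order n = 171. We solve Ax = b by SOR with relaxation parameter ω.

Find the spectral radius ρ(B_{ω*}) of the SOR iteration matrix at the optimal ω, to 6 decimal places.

[ρ_J] n=171: ρ(B_J) = cos(π/(n+1)) = cos(π/172) = 0.999833.
1 − cos²(π/172) = sin²(π/172) ⇒ √(1−ρ_J²) = sin(π/172) = 0.0182641.
So ω* = 2/1.0182641 = 1.964127 (Young).
Hence ρ(B_{ω*}) = 1.964127 − 1 = 0.964127.

ρ_SOR = 0.964127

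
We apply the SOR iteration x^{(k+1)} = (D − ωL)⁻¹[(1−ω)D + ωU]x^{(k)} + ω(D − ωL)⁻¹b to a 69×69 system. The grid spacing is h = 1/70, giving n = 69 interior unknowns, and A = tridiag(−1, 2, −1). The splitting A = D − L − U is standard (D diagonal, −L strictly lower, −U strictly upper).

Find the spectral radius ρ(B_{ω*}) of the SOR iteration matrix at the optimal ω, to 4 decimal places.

ρ_SOR = 0.9141

ρ_J = max_k |cos(kπ/70)| = cos(π/70) = 0.9990
√(1−ρ_J²) simplifies to sin(π/70) = 0.04486.
[ω*] 2 ÷ (1 + 0.04486) = 2 ÷ 1.04486 = 1.9141.
ρ_SOR = ω* − 1 ≈ 0.9141.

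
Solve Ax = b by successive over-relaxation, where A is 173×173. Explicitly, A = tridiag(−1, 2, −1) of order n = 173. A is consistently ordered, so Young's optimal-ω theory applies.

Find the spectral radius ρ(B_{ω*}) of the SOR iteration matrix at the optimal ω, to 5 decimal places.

ρ_SOR = 0.96453

n=173: λ(B_J) = 1 − λ(A)/2 = cos(kπ/174); k=1 gives ρ_J = 0.99984.
√(1−ρ_J²) simplifies to sin(π/174) = 0.018054.
So ω* = 2/1.018054 = 1.96453 (Young).
At ω = 1.96453 every |λ(B_ω)| = ω−1, so ρ_SOR = 0.96453.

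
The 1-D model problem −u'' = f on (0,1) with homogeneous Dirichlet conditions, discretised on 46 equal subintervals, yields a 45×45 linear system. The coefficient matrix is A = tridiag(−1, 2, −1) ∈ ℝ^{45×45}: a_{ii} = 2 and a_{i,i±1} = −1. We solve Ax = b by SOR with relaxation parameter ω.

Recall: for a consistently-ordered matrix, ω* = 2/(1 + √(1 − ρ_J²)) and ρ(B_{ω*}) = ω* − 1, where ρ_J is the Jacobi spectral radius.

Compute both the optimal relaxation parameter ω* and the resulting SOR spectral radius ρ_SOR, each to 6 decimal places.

ω* = 1.872234, ρ_SOR = 0.872234

[ρ_J] n=45: ρ(B_J) = cos(π/(n+1)) = cos(π/46) = 0.997669.
√(1 − cos²(π/46)) = sin(π/46) ≈ 0.0682424.
So ω* = 2/1.0682424 = 1.872234 (Young).
At ω = 1.872234 every |λ(B_ω)| = ω−1, so ρ_SOR = 0.872234.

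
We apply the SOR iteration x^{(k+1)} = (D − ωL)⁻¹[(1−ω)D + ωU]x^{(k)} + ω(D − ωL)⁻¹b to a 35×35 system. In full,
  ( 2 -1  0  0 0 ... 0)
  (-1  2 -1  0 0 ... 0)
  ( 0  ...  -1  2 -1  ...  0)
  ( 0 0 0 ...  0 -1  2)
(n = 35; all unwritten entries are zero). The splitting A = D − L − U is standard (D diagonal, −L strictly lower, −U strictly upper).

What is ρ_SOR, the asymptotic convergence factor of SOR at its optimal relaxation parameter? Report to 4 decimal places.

ρ_SOR = 0.8397

ρ_J = max_k |cos(kπ/36)| = cos(π/36) = 0.9962
√(1−ρ_J²) = |sin(π/36)| = 0.08716
ω* = 2/(1 + 0.08716) = 2/1.08716 = 1.8397.
and ρ(B_{ω*}) = 1.8397 − 1 = 0.8397.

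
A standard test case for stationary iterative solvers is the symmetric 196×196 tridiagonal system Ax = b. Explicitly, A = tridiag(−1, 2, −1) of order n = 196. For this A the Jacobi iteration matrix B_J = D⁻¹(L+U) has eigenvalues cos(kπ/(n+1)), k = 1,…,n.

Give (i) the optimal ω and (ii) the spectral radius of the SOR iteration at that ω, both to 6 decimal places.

ω* = 1.968608, ρ_SOR = 0.968608

½·tridiag(1,0,1) at n=196: λ_k = cos(kπ/197); max |λ| at k=1 ⇒ ρ_J = cos(π/197) ≈ 0.999873.
√(1 − cos²(π/197)) = sin(π/197) ≈ 0.0159465.
So ω* = 2/1.0159465 = 1.968608 (Young).
Hence ρ(B_{ω*}) = 1.968608 − 1 = 0.968608.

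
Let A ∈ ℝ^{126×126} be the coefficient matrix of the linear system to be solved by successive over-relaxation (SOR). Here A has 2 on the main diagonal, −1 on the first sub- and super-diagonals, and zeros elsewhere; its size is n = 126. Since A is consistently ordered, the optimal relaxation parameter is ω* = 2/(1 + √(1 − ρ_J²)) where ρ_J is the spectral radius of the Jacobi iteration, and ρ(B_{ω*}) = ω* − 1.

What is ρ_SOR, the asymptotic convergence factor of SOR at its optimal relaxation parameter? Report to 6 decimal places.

[ρ_J] n=126: ρ(B_J) = cos(π/(n+1)) = cos(π/127) = 0.999694.
1 − cos²(π/127) = sin²(π/127) ⇒ √(1−ρ_J²) = sin(π/127) = 0.0247344.
ω* = 2/(1 + 0.0247344) = 2/1.0247344 = 1.951725.
[ρ_SOR] ω* − 1 = 0.951725.

ρ_SOR = 0.951725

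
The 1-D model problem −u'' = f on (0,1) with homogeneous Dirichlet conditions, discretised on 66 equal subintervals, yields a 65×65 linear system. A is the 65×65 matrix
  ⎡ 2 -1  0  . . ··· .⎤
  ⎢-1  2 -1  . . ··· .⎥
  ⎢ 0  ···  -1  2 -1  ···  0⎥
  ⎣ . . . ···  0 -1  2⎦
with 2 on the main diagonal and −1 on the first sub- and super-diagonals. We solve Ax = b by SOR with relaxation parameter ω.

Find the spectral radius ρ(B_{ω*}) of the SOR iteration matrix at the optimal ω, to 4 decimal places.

ρ_SOR = 0.9092

spectrum of D⁻¹(L+U) = {cos(kπ/66) : 1≤k≤65}; ρ_J = cos(π/66) = 0.9989.
root = sin(π/66) = 0.04758  (since 1−cos² = sin²).
So ω* = 2/1.04758 = 1.9092 (Young).
ρ_SOR = ω* − 1 = 1.9092 − 1 = 0.9092.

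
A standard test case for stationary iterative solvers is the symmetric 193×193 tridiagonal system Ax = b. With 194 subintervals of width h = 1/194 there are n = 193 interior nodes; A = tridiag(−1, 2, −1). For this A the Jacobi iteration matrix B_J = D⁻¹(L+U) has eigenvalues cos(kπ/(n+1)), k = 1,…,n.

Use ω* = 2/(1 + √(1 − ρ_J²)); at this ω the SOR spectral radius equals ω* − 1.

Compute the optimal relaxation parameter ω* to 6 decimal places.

ω* = 1.968130

With n=193, ρ(Jacobi) = cos(π/194) = 0.999869.
root = sin(π/194) = 0.0161931  (since 1−cos² = sin²).
Then 2/(1+√(1−ρ_J²)) = 2/(1+0.0161931); ω* = 2/1.0161931 = 1.968130.
ρ(B_{ω*}) = ω*−1 = 0.968130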